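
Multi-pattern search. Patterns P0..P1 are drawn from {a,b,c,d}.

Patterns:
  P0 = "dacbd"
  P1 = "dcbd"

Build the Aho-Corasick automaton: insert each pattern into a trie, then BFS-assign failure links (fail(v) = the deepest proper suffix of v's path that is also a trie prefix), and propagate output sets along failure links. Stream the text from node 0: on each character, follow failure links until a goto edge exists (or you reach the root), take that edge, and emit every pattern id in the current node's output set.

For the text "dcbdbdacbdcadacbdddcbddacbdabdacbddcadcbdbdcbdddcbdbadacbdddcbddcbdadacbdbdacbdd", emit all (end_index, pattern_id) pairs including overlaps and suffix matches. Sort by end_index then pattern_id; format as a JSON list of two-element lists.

Build automaton:
Trie (insert patterns):
  n0 'ε': d→1
  n1 'd': a→2 c→6
  n2 'da': c→3
  n3 'dac': b→4
  n4 'dacb': d→5
  n5 'dacbd': ·  ←P0
  n6 'dc': b→7
  n7 'dcb': d→8
  n8 'dcbd': ·  ←P1

BFS fail/out derivation:
  fail(1) 'd': from fail(0)=0 chase 'd': 0 ⇒ 0;  out=∅∪out(0)=∅
  fail(2) 'da': from fail(1)=0 chase 'a': 0 ⇒ 0;  out=∅∪out(0)=∅
  fail(6) 'dc': from fail(1)=0 chase 'c': 0 ⇒ 0;  out=∅∪out(0)=∅
  fail(3) 'dac': from fail(2)=0 chase 'c': 0 ⇒ 0;  out=∅∪out(0)=∅
  fail(7) 'dcb': from fail(6)=0 chase 'b': 0 ⇒ 0;  out=∅∪out(0)=∅
  fail(4) 'dacb': from fail(3)=0 chase 'b': 0 ⇒ 0;  out=∅∪out(0)=∅
  fail(8) 'dcbd': from fail(7)=0 chase 'd': 0 ⇒ 1;  out={1}∪out(1)={1}
  fail(5) 'dacbd': from fail(4)=0 chase 'd': 0 ⇒ 1;  out={0}∪out(1)={0}

Text stream:
[0] read 'd'  n0⇒n1
[1] read 'c'  n1⇒n6
[2] read 'b'  n6⇒n7
[3] read 'd'  n7⇒n8  ** P1@[0:3]
[4] read 'b'  n8⇒n0 (via fail)
[5] read 'd'  n0⇒n1
[6] read 'a'  n1⇒n2
[7] read 'c'  n2⇒n3
[8] read 'b'  n3⇒n4
[9] read 'd'  n4⇒n5  ** P0@[5:9]
[10] read 'c'  n5⇒n6 (via fail)
[11] read 'a'  n6⇒n0 (via fail)
[12] read 'd'  n0⇒n1
[13] read 'a'  n1⇒n2
[14] read 'c'  n2⇒n3
[15] read 'b'  n3⇒n4
[16] read 'd'  n4⇒n5  ** P0@[12:16]
[17] read 'd'  n5⇒n1 (via fail)
[18] read 'd'  n1⇒n1 (via fail)
[19] read 'c'  n1⇒n6
[20] read 'b'  n6⇒n7
[21] read 'd'  n7⇒n8  ** P1@[18:21]
[22] read 'd'  n8⇒n1 (via fail)
[23] read 'a'  n1⇒n2
[24] read 'c'  n2⇒n3
[25] read 'b'  n3⇒n4
[26] read 'd'  n4⇒n5  ** P0@[22:26]
[27] read 'a'  n5⇒n2 (via fail)
[28] read 'b'  n2⇒n0 (via fail)
[29] read 'd'  n0⇒n1
[30] read 'a'  n1⇒n2
[31] read 'c'  n2⇒n3
[32] read 'b'  n3⇒n4
[33] read 'd'  n4⇒n5  ** P0@[29:33]
[34] read 'd'  n5⇒n1 (via fail)
[35] read 'c'  n1⇒n6
[36] read 'a'  n6⇒n0 (via fail)
[37] read 'd'  n0⇒n1
[38] read 'c'  n1⇒n6
[39] read 'b'  n6⇒n7
[40] read 'd'  n7⇒n8  ** P1@[37:40]
[41] read 'b'  n8⇒n0 (via fail)
[42] read 'd'  n0⇒n1
[43] read 'c'  n1⇒n6
[44] read 'b'  n6⇒n7
[45] read 'd'  n7⇒n8  ** P1@[42:45]
[46] read 'd'  n8⇒n1 (via fail)
[47] read 'd'  n1⇒n1 (via fail)
[48] read 'c'  n1⇒n6
[49] read 'b'  n6⇒n7
[50] read 'd'  n7⇒n8  ** P1@[47:50]
[51] read 'b'  n8⇒n0 (via fail)
[52] read 'a'  n0⇒n0
[53] read 'd'  n0⇒n1
[54] read 'a'  n1⇒n2
[55] read 'c'  n2⇒n3
[56] read 'b'  n3⇒n4
[57] read 'd'  n4⇒n5  ** P0@[53:57]
[58] read 'd'  n5⇒n1 (via fail)
[59] read 'd'  n1⇒n1 (via fail)
[60] read 'c'  n1⇒n6
[61] read 'b'  n6⇒n7
[62] read 'd'  n7⇒n8  ** P1@[59:62]
[63] read 'd'  n8⇒n1 (via fail)
[64] read 'c'  n1⇒n6
[65] read 'b'  n6⇒n7
[66] read 'd'  n7⇒n8  ** P1@[63:66]
[67] read 'a'  n8⇒n2 (via fail)
[68] read 'd'  n2⇒n1 (via fail)
[69] read 'a'  n1⇒n2
[70] read 'c'  n2⇒n3
[71] read 'b'  n3⇒n4
[72] read 'd'  n4⇒n5  ** P0@[68:72]
[73] read 'b'  n5⇒n0 (via fail)
[74] read 'd'  n0⇒n1
[75] read 'a'  n1⇒n2
[76] read 'c'  n2⇒n3
[77] read 'b'  n3⇒n4
[78] read 'd'  n4⇒n5  ** P0@[74:78]
[79] read 'd'  n5⇒n1 (via fail)

All matches (sorted): [[3,1],[9,0],[16,0],[21,1],[26,0],[33,0],[40,1],[45,1],[50,1],[57,0],[62,1],[66,1],[72,0],[78,0]]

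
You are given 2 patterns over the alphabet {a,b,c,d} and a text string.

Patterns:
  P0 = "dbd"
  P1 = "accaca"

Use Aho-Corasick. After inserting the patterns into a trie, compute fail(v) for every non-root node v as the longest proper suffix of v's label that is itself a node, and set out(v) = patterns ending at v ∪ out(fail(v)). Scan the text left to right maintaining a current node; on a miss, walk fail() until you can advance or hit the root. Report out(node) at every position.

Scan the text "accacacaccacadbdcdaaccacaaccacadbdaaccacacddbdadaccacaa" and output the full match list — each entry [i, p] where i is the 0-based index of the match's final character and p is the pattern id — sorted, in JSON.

Construct AC machine:
Trie nodes:
  n0 'ε': a→4 d→1
  n1 'd': b→2
  n2 'db': d→3
  n3 'dbd': ·  ←P0
  n4 'a': c→5
  n5 'ac': c→6
  n6 'acc': a→7
  n7 'acca': c→8
  n8 'accac': a→9
  n9 'accaca': ·  ←P1

BFS fail/out derivation:
  n1('d'): parent n0 fail=0; on 'd' 0 → fail=0;  out ∅∪∅=∅
  n4('a'): parent n0 fail=0; on 'a' 0 → fail=0;  out ∅∪∅=∅
  n2('db'): parent n1 fail=0; on 'b' 0 → fail=0;  out ∅∪∅=∅
  n5('ac'): parent n4 fail=0; on 'c' 0 → fail=0;  out ∅∪∅=∅
  n3('dbd'): parent n2 fail=0; on 'd' 0 → fail=1;  out {0}∪∅={0}
  n6('acc'): parent n5 fail=0; on 'c' 0 → fail=0;  out ∅∪∅=∅
  n7('acca'): parent n6 fail=0; on 'a' 0 → fail=4;  out ∅∪∅=∅
  n8('accac'): parent n7 fail=4; on 'c' 4 → fail=5;  out ∅∪∅=∅
  n9('accaca'): parent n8 fail=5; on 'a' 5→0 → fail=4;  out {1}∪∅={1}

Scan:
i=0 'a': node 0→4
i=1 'c': node 4→5
i=2 'c': node 5→6
i=3 'a': node 6→7
i=4 'c': node 7→8
i=5 'a': node 8→9  emit P1@[0:5]
i=6 'c': node 9→5 (via fail)
i=7 'a': node 5→4 (via fail)
i=8 'c': node 4→5
i=9 'c': node 5→6
i=10 'a': node 6→7
i=11 'c': node 7→8
i=12 'a': node 8→9  emit P1@[7:12]
i=13 'd': node 9→1 (via fail)
i=14 'b': node 1→2
i=15 'd': node 2→3  emit P0@[13:15]
i=16 'c': node 3→0 (via fail)
i=17 'd': node 0→1
i=18 'a': node 1→4 (via fail)
i=19 'a': node 4→4 (via fail)
i=20 'c': node 4→5
i=21 'c': node 5→6
i=22 'a': node 6→7
i=23 'c': node 7→8
i=24 'a': node 8→9  emit P1@[19:24]
i=25 'a': node 9→4 (via fail)
i=26 'c': node 4→5
i=27 'c': node 5→6
i=28 'a': node 6→7
i=29 'c': node 7→8
i=30 'a': node 8→9  emit P1@[25:30]
i=31 'd': node 9→1 (via fail)
i=32 'b': node 1→2
i=33 'd': node 2→3  emit P0@[31:33]
i=34 'a': node 3→4 (via fail)
i=35 'a': node 4→4 (via fail)
i=36 'c': node 4→5
i=37 'c': node 5→6
i=38 'a': node 6→7
i=39 'c': node 7→8
i=40 'a': node 8→9  emit P1@[35:40]
i=41 'c': node 9→5 (via fail)
i=42 'd': node 5→1 (via fail)
i=43 'd': node 1→1 (via fail)
i=44 'b': node 1→2
i=45 'd': node 2→3  emit P0@[43:45]
i=46 'a': node 3→4 (via fail)
i=47 'd': node 4→1 (via fail)
i=48 'a': node 1→4 (via fail)
i=49 'c': node 4→5
i=50 'c': node 5→6
i=51 'a': node 6→7
i=52 'c': node 7→8
i=53 'a': node 8→9  emit P1@[48:53]
i=54 'a': node 9→4 (via fail)

Result: [[5,1],[12,1],[15,0],[24,1],[30,1],[33,0],[40,1],[45,0],[53,1]]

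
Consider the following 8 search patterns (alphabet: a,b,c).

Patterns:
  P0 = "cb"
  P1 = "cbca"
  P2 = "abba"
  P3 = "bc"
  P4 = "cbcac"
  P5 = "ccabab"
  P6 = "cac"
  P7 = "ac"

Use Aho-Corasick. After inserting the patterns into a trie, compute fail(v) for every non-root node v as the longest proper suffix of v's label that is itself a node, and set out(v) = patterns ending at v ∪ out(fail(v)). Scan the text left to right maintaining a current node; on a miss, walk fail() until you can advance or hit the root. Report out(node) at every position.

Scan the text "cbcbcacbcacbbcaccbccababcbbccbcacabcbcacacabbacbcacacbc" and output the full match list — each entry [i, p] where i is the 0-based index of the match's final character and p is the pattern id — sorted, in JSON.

Build automaton:
Trie (insert patterns):
  0='ε' goto a→5 b→9 c→1
  1='c' goto a→17 b→2 c→12
  2='cb' goto c→3  ←P0
  3='cbc' goto a→4
  4='cbca' goto c→11  ←P1
  5='a' goto b→6 c→19
  6='ab' goto b→7
  7='abb' goto a→8
  8='abba' goto ·  ←P2
  9='b' goto c→10
  10='bc' goto ·  ←P3
  11='cbcac' goto ·  ←P4
  12='cc' goto a→13
  13='cca' goto b→14
  14='ccab' goto a→15
  15='ccaba' goto b→16
  16='ccabab' goto ·  ←P5
  17='ca' goto c→18
  18='cac' goto ·  ←P6
  19='ac' goto ·  ←P7

Failure links (BFS by depth):
  fail(1) 'c': from fail(0)=0 chase 'c': 0 ⇒ 0;  out=∅∪out(0)=∅
  fail(5) 'a': from fail(0)=0 chase 'a': 0 ⇒ 0;  out=∅∪out(0)=∅
  fail(9) 'b': from fail(0)=0 chase 'b': 0 ⇒ 0;  out=∅∪out(0)=∅
  fail(2) 'cb': from fail(1)=0 chase 'b': 0 ⇒ 9;  out={0}∪out(9)={0}
  fail(6) 'ab': from fail(5)=0 chase 'b': 0 ⇒ 9;  out=∅∪out(9)=∅
  fail(10) 'bc': from fail(9)=0 chase 'c': 0 ⇒ 1;  out={3}∪out(1)={3}
  fail(12) 'cc': from fail(1)=0 chase 'c': 0 ⇒ 1;  out=∅∪out(1)=∅
  fail(17) 'ca': from fail(1)=0 chase 'a': 0 ⇒ 5;  out=∅∪out(5)=∅
  fail(19) 'ac': from fail(5)=0 chase 'c': 0 ⇒ 1;  out={7}∪out(1)={7}
  fail(3) 'cbc': from fail(2)=9 chase 'c': 9 ⇒ 10;  out=∅∪out(10)={3}
  fail(7) 'abb': from fail(6)=9 chase 'b': 9→0 ⇒ 9;  out=∅∪out(9)=∅
  fail(13) 'cca': from fail(12)=1 chase 'a': 1 ⇒ 17;  out=∅∪out(17)=∅
  fail(18) 'cac': from fail(17)=5 chase 'c': 5 ⇒ 19;  out={6}∪out(19)={6,7}
  fail(4) 'cbca': from fail(3)=10 chase 'a': 10→1 ⇒ 17;  out={1}∪out(17)={1}
  fail(8) 'abba': from fail(7)=9 chase 'a': 9→0 ⇒ 5;  out={2}∪out(5)={2}
  fail(14) 'ccab': from fail(13)=17 chase 'b': 17→5 ⇒ 6;  out=∅∪out(6)=∅
  fail(11) 'cbcac': from fail(4)=17 chase 'c': 17 ⇒ 18;  out={4}∪out(18)={4,6,7}
  fail(15) 'ccaba': from fail(14)=6 chase 'a': 6→9→0 ⇒ 5;  out=∅∪out(5)=∅
  fail(16) 'ccabab': from fail(15)=5 chase 'b': 5 ⇒ 6;  out={5}∪out(6)={5}

Run:
pos 0 'c': at 1
pos 1 'b': at 2  ** P0@[0:1]
pos 2 'c': at 3  ** P3@[1:2]
pos 3 'b': at 2 (fail-walked)  ** P0@[2:3]
pos 4 'c': at 3  ** P3@[3:4]
pos 5 'a': at 4  ** P1@[2:5]
pos 6 'c': at 11  ** P4@[2:6],P6@[4:6],P7@[5:6]
pos 7 'b': at 2 (fail-walked)  ** P0@[6:7]
pos 8 'c': at 3  ** P3@[7:8]
pos 9 'a': at 4  ** P1@[6:9]
pos 10 'c': at 11  ** P4@[6:10],P6@[8:10],P7@[9:10]
pos 11 'b': at 2 (fail-walked)  ** P0@[10:11]
pos 12 'b': at 9 (fail-walked)
pos 13 'c': at 10  ** P3@[12:13]
pos 14 'a': at 17 (fail-walked)
pos 15 'c': at 18  ** P6@[13:15],P7@[14:15]
pos 16 'c': at 12 (fail-walked)
pos 17 'b': at 2 (fail-walked)  ** P0@[16:17]
pos 18 'c': at 3  ** P3@[17:18]
pos 19 'c': at 12 (fail-walked)
pos 20 'a': at 13
pos 21 'b': at 14
pos 22 'a': at 15
pos 23 'b': at 16  ** P5@[18:23]
pos 24 'c': at 10 (fail-walked)  ** P3@[23:24]
pos 25 'b': at 2 (fail-walked)  ** P0@[24:25]
pos 26 'b': at 9 (fail-walked)
pos 27 'c': at 10  ** P3@[26:27]
pos 28 'c': at 12 (fail-walked)
pos 29 'b': at 2 (fail-walked)  ** P0@[28:29]
pos 30 'c': at 3  ** P3@[29:30]
pos 31 'a': at 4  ** P1@[28:31]
pos 32 'c': at 11  ** P4@[28:32],P6@[30:32],P7@[31:32]
pos 33 'a': at 17 (fail-walked)
pos 34 'b': at 6 (fail-walked)
pos 35 'c': at 10 (fail-walked)  ** P3@[34:35]
pos 36 'b': at 2 (fail-walked)  ** P0@[35:36]
pos 37 'c': at 3  ** P3@[36:37]
pos 38 'a': at 4  ** P1@[35:38]
pos 39 'c': at 11  ** P4@[35:39],P6@[37:39],P7@[38:39]
pos 40 'a': at 17 (fail-walked)
pos 41 'c': at 18  ** P6@[39:41],P7@[40:41]
pos 42 'a': at 17 (fail-walked)
pos 43 'b': at 6 (fail-walked)
pos 44 'b': at 7
pos 45 'a': at 8  ** P2@[42:45]
pos 46 'c': at 19 (fail-walked)  ** P7@[45:46]
pos 47 'b': at 2 (fail-walked)  ** P0@[46:47]
pos 48 'c': at 3  ** P3@[47:48]
pos 49 'a': at 4  ** P1@[46:49]
pos 50 'c': at 11  ** P4@[46:50],P6@[48:50],P7@[49:50]
pos 51 'a': at 17 (fail-walked)
pos 52 'c': at 18  ** P6@[50:52],P7@[51:52]
pos 53 'b': at 2 (fail-walked)  ** P0@[52:53]
pos 54 'c': at 3  ** P3@[53:54]

Result: [[1,0],[2,3],[3,0],[4,3],[5,1],[6,4],[6,6],[6,7],[7,0],[8,3],[9,1],[10,4],[10,6],[10,7],[11,0],[13,3],[15,6],[15,7],[17,0],[18,3],[23,5],[24,3],[25,0],[27,3],[29,0],[30,3],[31,1],[32,4],[32,6],[32,7],[35,3],[36,0],[37,3],[38,1],[39,4],[39,6],[39,7],[41,6],[41,7],[45,2],[46,7],[47,0],[48,3],[49,1],[50,4],[50,6],[50,7],[52,6],[52,7],[53,0],[54,3]]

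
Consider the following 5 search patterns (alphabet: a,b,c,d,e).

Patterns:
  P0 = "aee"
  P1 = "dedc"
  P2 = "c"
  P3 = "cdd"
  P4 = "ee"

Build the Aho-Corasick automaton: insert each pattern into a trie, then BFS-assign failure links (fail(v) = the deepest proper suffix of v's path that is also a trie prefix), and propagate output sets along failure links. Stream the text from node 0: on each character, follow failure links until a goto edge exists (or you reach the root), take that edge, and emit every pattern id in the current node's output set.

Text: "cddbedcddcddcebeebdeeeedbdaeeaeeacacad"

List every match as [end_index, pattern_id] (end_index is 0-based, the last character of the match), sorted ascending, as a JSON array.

Build:
Trie (insert patterns):
  n0 'ε': a→1 c→8 d→4 e→11
  n1 'a': e→2
  n2 'ae': e→3
  n3 'aee': ·  [P0 ends]
  n4 'd': e→5
  n5 'de': d→6
  n6 'ded': c→7
  n7 'dedc': ·  [P1 ends]
  n8 'c': d→9  [P2 ends]
  n9 'cd': d→10
  n10 'cdd': ·  [P3 ends]
  n11 'e': e→12
  n12 'ee': ·  [P4 ends]

Failure links (BFS by depth):
  fail(1) 'a': from fail(0)=0 chase 'a': 0 ⇒ 0;  out=∅∪out(0)=∅
  fail(4) 'd': from fail(0)=0 chase 'd': 0 ⇒ 0;  out=∅∪out(0)=∅
  fail(8) 'c': from fail(0)=0 chase 'c': 0 ⇒ 0;  out={2}∪out(0)={2}
  fail(11) 'e': from fail(0)=0 chase 'e': 0 ⇒ 0;  out=∅∪out(0)=∅
  fail(2) 'ae': from fail(1)=0 chase 'e': 0 ⇒ 11;  out=∅∪out(11)=∅
  fail(5) 'de': from fail(4)=0 chase 'e': 0 ⇒ 11;  out=∅∪out(11)=∅
  fail(9) 'cd': from fail(8)=0 chase 'd': 0 ⇒ 4;  out=∅∪out(4)=∅
  fail(12) 'ee': from fail(11)=0 chase 'e': 0 ⇒ 11;  out={4}∪out(11)={4}
  fail(3) 'aee': from fail(2)=11 chase 'e': 11 ⇒ 12;  out={0}∪out(12)={0,4}
  fail(6) 'ded': from fail(5)=11 chase 'd': 11→0 ⇒ 4;  out=∅∪out(4)=∅
  fail(10) 'cdd': from fail(9)=4 chase 'd': 4→0 ⇒ 4;  out={3}∪out(4)={3}
  fail(7) 'dedc': from fail(6)=4 chase 'c': 4→0 ⇒ 8;  out={1}∪out(8)={1,2}

Text stream:
[0] read 'c'  n0⇒n8  → match P2@[0:0]
[1] read 'd'  n8⇒n9
[2] read 'd'  n9⇒n10  → match P3@[0:2]
[3] read 'b'  n10⇒n0 (fail-walked)
[4] read 'e'  n0⇒n11
[5] read 'd'  n11⇒n4 (fail-walked)
[6] read 'c'  n4⇒n8 (fail-walked)  → match P2@[6:6]
[7] read 'd'  n8⇒n9
[8] read 'd'  n9⇒n10  → match P3@[6:8]
[9] read 'c'  n10⇒n8 (fail-walked)  → match P2@[9:9]
[10] read 'd'  n8⇒n9
[11] read 'd'  n9⇒n10  → match P3@[9:11]
[12] read 'c'  n10⇒n8 (fail-walked)  → match P2@[12:12]
[13] read 'e'  n8⇒n11 (fail-walked)
[14] read 'b'  n11⇒n0 (fail-walked)
[15] read 'e'  n0⇒n11
[16] read 'e'  n11⇒n12  → match P4@[15:16]
[17] read 'b'  n12⇒n0 (fail-walked)
[18] read 'd'  n0⇒n4
[19] read 'e'  n4⇒n5
[20] read 'e'  n5⇒n12 (fail-walked)  → match P4@[19:20]
[21] read 'e'  n12⇒n12 (fail-walked)  → match P4@[20:21]
[22] read 'e'  n12⇒n12 (fail-walked)  → match P4@[21:22]
[23] read 'd'  n12⇒n4 (fail-walked)
[24] read 'b'  n4⇒n0 (fail-walked)
[25] read 'd'  n0⇒n4
[26] read 'a'  n4⇒n1 (fail-walked)
[27] read 'e'  n1⇒n2
[28] read 'e'  n2⇒n3  → match P0@[26:28],P4@[27:28]
[29] read 'a'  n3⇒n1 (fail-walked)
[30] read 'e'  n1⇒n2
[31] read 'e'  n2⇒n3  → match P0@[29:31],P4@[30:31]
[32] read 'a'  n3⇒n1 (fail-walked)
[33] read 'c'  n1⇒n8 (fail-walked)  → match P2@[33:33]
[34] read 'a'  n8⇒n1 (fail-walked)
[35] read 'c'  n1⇒n8 (fail-walked)  → match P2@[35:35]
[36] read 'a'  n8⇒n1 (fail-walked)
[37] read 'd'  n1⇒n4 (fail-walked)

Result: [[0,2],[2,3],[6,2],[8,3],[9,2],[11,3],[12,2],[16,4],[20,4],[21,4],[22,4],[28,0],[28,4],[31,0],[31,4],[33,2],[35,2]]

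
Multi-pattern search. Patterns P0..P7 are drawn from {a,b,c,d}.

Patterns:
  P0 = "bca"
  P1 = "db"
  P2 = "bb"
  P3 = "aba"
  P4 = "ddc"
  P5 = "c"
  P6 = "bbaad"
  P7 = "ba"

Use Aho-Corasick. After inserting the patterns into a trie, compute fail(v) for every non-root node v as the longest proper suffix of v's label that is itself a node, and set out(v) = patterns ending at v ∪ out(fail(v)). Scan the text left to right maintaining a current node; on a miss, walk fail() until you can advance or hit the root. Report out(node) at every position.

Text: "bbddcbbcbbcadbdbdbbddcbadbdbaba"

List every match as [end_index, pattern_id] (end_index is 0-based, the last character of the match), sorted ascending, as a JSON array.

Build automaton:
Trie (insert patterns):
  0='ε' goto a→7 b→1 c→12 d→4
  1='b' goto a→16 b→6 c→2
  2='bc' goto a→3
  3='bca' goto ·  [P0 ends]
  4='d' goto b→5 d→10
  5='db' goto ·  [P1 ends]
  6='bb' goto a→13  [P2 ends]
  7='a' goto b→8
  8='ab' goto a→9
  9='aba' goto ·  [P3 ends]
  10='dd' goto c→11
  11='ddc' goto ·  [P4 ends]
  12='c' goto ·  [P5 ends]
  13='bba' goto a→14
  14='bbaa' goto d→15
  15='bbaad' goto ·  [P6 ends]
  16='ba' goto ·  [P7 ends]

BFS fail/out derivation:
  n1('b'): parent n0 fail=0; on 'b' 0 → fail=0;  out ∅∪∅=∅
  n4('d'): parent n0 fail=0; on 'd' 0 → fail=0;  out ∅∪∅=∅
  n7('a'): parent n0 fail=0; on 'a' 0 → fail=0;  out ∅∪∅=∅
  n12('c'): parent n0 fail=0; on 'c' 0 → fail=0;  out {5}∪∅={5}
  n2('bc'): parent n1 fail=0; on 'c' 0 → fail=12;  out ∅∪{5}={5}
  n5('db'): parent n4 fail=0; on 'b' 0 → fail=1;  out {1}∪∅={1}
  n6('bb'): parent n1 fail=0; on 'b' 0 → fail=1;  out {2}∪∅={2}
  n8('ab'): parent n7 fail=0; on 'b' 0 → fail=1;  out ∅∪∅=∅
  n10('dd'): parent n4 fail=0; on 'd' 0 → fail=4;  out ∅∪∅=∅
  n16('ba'): parent n1 fail=0; on 'a' 0 → fail=7;  out {7}∪∅={7}
  n3('bca'): parent n2 fail=12; on 'a' 12→0 → fail=7;  out {0}∪∅={0}
  n9('aba'): parent n8 fail=1; on 'a' 1 → fail=16;  out {3}∪{7}={3,7}
  n11('ddc'): parent n10 fail=4; on 'c' 4→0 → fail=12;  out {4}∪{5}={4,5}
  n13('bba'): parent n6 fail=1; on 'a' 1 → fail=16;  out ∅∪{7}={7}
  n14('bbaa'): parent n13 fail=16; on 'a' 16→7→0 → fail=7;  out ∅∪∅=∅
  n15('bbaad'): parent n14 fail=7; on 'd' 7→0 → fail=4;  out {6}∪∅={6}

Text stream:
i=0 'b': node 0→1
i=1 'b': node 1→6  → match P2@[0:1]
i=2 'd': node 6→4 ·f
i=3 'd': node 4→10
i=4 'c': node 10→11  → match P4@[2:4],P5@[4:4]
i=5 'b': node 11→1 ·f
i=6 'b': node 1→6  → match P2@[5:6]
i=7 'c': node 6→2 ·f  → match P5@[7:7]
i=8 'b': node 2→1 ·f
i=9 'b': node 1→6  → match P2@[8:9]
i=10 'c': node 6→2 ·f  → match P5@[10:10]
i=11 'a': node 2→3  → match P0@[9:11]
i=12 'd': node 3→4 ·f
i=13 'b': node 4→5  → match P1@[12:13]
i=14 'd': node 5→4 ·f
i=15 'b': node 4→5  → match P1@[14:15]
i=16 'd': node 5→4 ·f
i=17 'b': node 4→5  → match P1@[16:17]
i=18 'b': node 5→6 ·f  → match P2@[17:18]
i=19 'd': node 6→4 ·f
i=20 'd': node 4→10
i=21 'c': node 10→11  → match P4@[19:21],P5@[21:21]
i=22 'b': node 11→1 ·f
i=23 'a': node 1→16  → match P7@[22:23]
i=24 'd': node 16→4 ·f
i=25 'b': node 4→5  → match P1@[24:25]
i=26 'd': node 5→4 ·f
i=27 'b': node 4→5  → match P1@[26:27]
i=28 'a': node 5→16 ·f  → match P7@[27:28]
i=29 'b': node 16→8 ·f
i=30 'a': node 8→9  → match P3@[28:30],P7@[29:30]

Matches: [[1,2],[4,4],[4,5],[6,2],[7,5],[9,2],[10,5],[11,0],[13,1],[15,1],[17,1],[18,2],[21,4],[21,5],[23,7],[25,1],[27,1],[28,7],[30,3],[30,7]]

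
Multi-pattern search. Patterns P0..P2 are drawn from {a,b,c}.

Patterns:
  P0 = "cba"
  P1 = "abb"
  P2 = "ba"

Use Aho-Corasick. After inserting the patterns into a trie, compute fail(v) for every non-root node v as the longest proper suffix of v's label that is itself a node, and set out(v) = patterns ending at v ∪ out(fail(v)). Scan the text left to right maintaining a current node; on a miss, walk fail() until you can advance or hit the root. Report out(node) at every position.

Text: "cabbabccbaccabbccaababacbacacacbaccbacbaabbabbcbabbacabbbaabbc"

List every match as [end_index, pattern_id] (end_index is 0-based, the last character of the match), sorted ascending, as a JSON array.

Build:
Trie nodes:
  0='ε' goto a→4 b→7 c→1
  1='c' goto b→2
  2='cb' goto a→3
  3='cba' goto ·  ←P0
  4='a' goto b→5
  5='ab' goto b→6
  6='abb' goto ·  ←P1
  7='b' goto a→8
  8='ba' goto ·  ←P2

Failure links (BFS by depth):
  n1('c'): parent n0 fail=0; on 'c' 0 → fail=0;  out ∅∪∅=∅
  n4('a'): parent n0 fail=0; on 'a' 0 → fail=0;  out ∅∪∅=∅
  n7('b'): parent n0 fail=0; on 'b' 0 → fail=0;  out ∅∪∅=∅
  n2('cb'): parent n1 fail=0; on 'b' 0 → fail=7;  out ∅∪∅=∅
  n5('ab'): parent n4 fail=0; on 'b' 0 → fail=7;  out ∅∪∅=∅
  n8('ba'): parent n7 fail=0; on 'a' 0 → fail=4;  out {2}∪∅={2}
  n3('cba'): parent n2 fail=7; on 'a' 7 → fail=8;  out {0}∪{2}={0,2}
  n6('abb'): parent n5 fail=7; on 'b' 7→0 → fail=7;  out {1}∪∅={1}

Scan:
[0] read 'c'  n0⇒n1
[1] read 'a'  n1⇒n4 ·f
[2] read 'b'  n4⇒n5
[3] read 'b'  n5⇒n6  → match P1@[1:3]
[4] read 'a'  n6⇒n8 ·f  → match P2@[3:4]
[5] read 'b'  n8⇒n5 ·f
[6] read 'c'  n5⇒n1 ·f
[7] read 'c'  n1⇒n1 ·f
[8] read 'b'  n1⇒n2
[9] read 'a'  n2⇒n3  → match P0@[7:9],P2@[8:9]
[10] read 'c'  n3⇒n1 ·f
[11] read 'c'  n1⇒n1 ·f
[12] read 'a'  n1⇒n4 ·f
[13] read 'b'  n4⇒n5
[14] read 'b'  n5⇒n6  → match P1@[12:14]
[15] read 'c'  n6⇒n1 ·f
[16] read 'c'  n1⇒n1 ·f
[17] read 'a'  n1⇒n4 ·f
[18] read 'a'  n4⇒n4 ·f
[19] read 'b'  n4⇒n5
[20] read 'a'  n5⇒n8 ·f  → match P2@[19:20]
[21] read 'b'  n8⇒n5 ·f
[22] read 'a'  n5⇒n8 ·f  → match P2@[21:22]
[23] read 'c'  n8⇒n1 ·f
[24] read 'b'  n1⇒n2
[25] read 'a'  n2⇒n3  → match P0@[23:25],P2@[24:25]
[26] read 'c'  n3⇒n1 ·f
[27] read 'a'  n1⇒n4 ·f
[28] read 'c'  n4⇒n1 ·f
[29] read 'a'  n1⇒n4 ·f
[30] read 'c'  n4⇒n1 ·f
[31] read 'b'  n1⇒n2
[32] read 'a'  n2⇒n3  → match P0@[30:32],P2@[31:32]
[33] read 'c'  n3⇒n1 ·f
[34] read 'c'  n1⇒n1 ·f
[35] read 'b'  n1⇒n2
[36] read 'a'  n2⇒n3  → match P0@[34:36],P2@[35:36]
[37] read 'c'  n3⇒n1 ·f
[38] read 'b'  n1⇒n2
[39] read 'a'  n2⇒n3  → match P0@[37:39],P2@[38:39]
[40] read 'a'  n3⇒n4 ·f
[41] read 'b'  n4⇒n5
[42] read 'b'  n5⇒n6  → match P1@[40:42]
[43] read 'a'  n6⇒n8 ·f  → match P2@[42:43]
[44] read 'b'  n8⇒n5 ·f
[45] read 'b'  n5⇒n6  → match P1@[43:45]
[46] read 'c'  n6⇒n1 ·f
[47] read 'b'  n1⇒n2
[48] read 'a'  n2⇒n3  → match P0@[46:48],P2@[47:48]
[49] read 'b'  n3⇒n5 ·f
[50] read 'b'  n5⇒n6  → match P1@[48:50]
[51] read 'a'  n6⇒n8 ·f  → match P2@[50:51]
[52] read 'c'  n8⇒n1 ·f
[53] read 'a'  n1⇒n4 ·f
[54] read 'b'  n4⇒n5
[55] read 'b'  n5⇒n6  → match P1@[53:55]
[56] read 'b'  n6⇒n7 ·f
[57] read 'a'  n7⇒n8  → match P2@[56:57]
[58] read 'a'  n8⇒n4 ·f
[59] read 'b'  n4⇒n5
[60] read 'b'  n5⇒n6  → match P1@[58:60]
[61] read 'c'  n6⇒n1 ·f

All matches (sorted): [[3,1],[4,2],[9,0],[9,2],[14,1],[20,2],[22,2],[25,0],[25,2],[32,0],[32,2],[36,0],[36,2],[39,0],[39,2],[42,1],[43,2],[45,1],[48,0],[48,2],[50,1],[51,2],[55,1],[57,2],[60,1]]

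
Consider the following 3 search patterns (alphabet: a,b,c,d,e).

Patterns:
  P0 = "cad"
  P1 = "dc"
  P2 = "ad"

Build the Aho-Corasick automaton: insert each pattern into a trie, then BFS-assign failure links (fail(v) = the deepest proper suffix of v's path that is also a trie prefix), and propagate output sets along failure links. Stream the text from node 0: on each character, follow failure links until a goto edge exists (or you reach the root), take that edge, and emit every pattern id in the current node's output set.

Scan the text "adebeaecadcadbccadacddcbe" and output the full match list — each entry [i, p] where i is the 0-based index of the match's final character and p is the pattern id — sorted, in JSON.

Build:
Trie (insert patterns):
  n0 'ε': a→6 c→1 d→4
  n1 'c': a→2
  n2 'ca': d→3
  n3 'cad': ·  [P0 ends]
  n4 'd': c→5
  n5 'dc': ·  [P1 ends]
  n6 'a': d→7
  n7 'ad': ·  [P2 ends]

Failure links (BFS by depth):
  n1('c'): parent n0 fail=0; on 'c' 0 → fail=0;  out ∅∪∅=∅
  n4('d'): parent n0 fail=0; on 'd' 0 → fail=0;  out ∅∪∅=∅
  n6('a'): parent n0 fail=0; on 'a' 0 → fail=0;  out ∅∪∅=∅
  n2('ca'): parent n1 fail=0; on 'a' 0 → fail=6;  out ∅∪∅=∅
  n5('dc'): parent n4 fail=0; on 'c' 0 → fail=1;  out {1}∪∅={1}
  n7('ad'): parent n6 fail=0; on 'd' 0 → fail=4;  out {2}∪∅={2}
  n3('cad'): parent n2 fail=6; on 'd' 6 → fail=7;  out {0}∪{2}={0,2}

Text stream:
i=0 'a': node 0→6
i=1 'd': node 6→7  emit P2@[0:1]
i=2 'e': node 7→0 (via fail)
i=3 'b': node 0→0
i=4 'e': node 0→0
i=5 'a': node 0→6
i=6 'e': node 6→0 (via fail)
i=7 'c': node 0→1
i=8 'a': node 1→2
i=9 'd': node 2→3  emit P0@[7:9],P2@[8:9]
i=10 'c': node 3→5 (via fail)  emit P1@[9:10]
i=11 'a': node 5→2 (via fail)
i=12 'd': node 2→3  emit P0@[10:12],P2@[11:12]
i=13 'b': node 3→0 (via fail)
i=14 'c': node 0→1
i=15 'c': node 1→1 (via fail)
i=16 'a': node 1→2
i=17 'd': node 2→3  emit P0@[15:17],P2@[16:17]
i=18 'a': node 3→6 (via fail)
i=19 'c': node 6→1 (via fail)
i=20 'd': node 1→4 (via fail)
i=21 'd': node 4→4 (via fail)
i=22 'c': node 4→5  emit P1@[21:22]
i=23 'b': node 5→0 (via fail)
i=24 'e': node 0→0

Matches: [[1,2],[9,0],[9,2],[10,1],[12,0],[12,2],[17,0],[17,2],[22,1]]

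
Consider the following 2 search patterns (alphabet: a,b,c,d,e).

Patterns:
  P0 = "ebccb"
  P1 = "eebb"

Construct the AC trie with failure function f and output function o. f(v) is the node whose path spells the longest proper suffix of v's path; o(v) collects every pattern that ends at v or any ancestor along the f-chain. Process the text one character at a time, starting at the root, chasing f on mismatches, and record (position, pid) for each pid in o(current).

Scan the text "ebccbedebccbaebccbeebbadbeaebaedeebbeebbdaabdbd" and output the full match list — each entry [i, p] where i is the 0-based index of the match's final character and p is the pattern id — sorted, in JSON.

Construct AC machine:
Trie (insert patterns):
  n0 'ε': e→1
  n1 'e': b→2 e→6
  n2 'eb': c→3
  n3 'ebc': c→4
  n4 'ebcc': b→5
  n5 'ebccb': ·  ←P0
  n6 'ee': b→7
  n7 'eeb': b→8
  n8 'eebb': ·  ←P1

BFS fail/out derivation:
  n1('e'): parent n0 fail=0; on 'e' 0 → fail=0;  out ∅∪∅=∅
  n2('eb'): parent n1 fail=0; on 'b' 0 → fail=0;  out ∅∪∅=∅
  n6('ee'): parent n1 fail=0; on 'e' 0 → fail=1;  out ∅∪∅=∅
  n3('ebc'): parent n2 fail=0; on 'c' 0 → fail=0;  out ∅∪∅=∅
  n7('eeb'): parent n6 fail=1; on 'b' 1 → fail=2;  out ∅∪∅=∅
  n4('ebcc'): parent n3 fail=0; on 'c' 0 → fail=0;  out ∅∪∅=∅
  n8('eebb'): parent n7 fail=2; on 'b' 2→0 → fail=0;  out {1}∪∅={1}
  n5('ebccb'): parent n4 fail=0; on 'b' 0 → fail=0;  out {0}∪∅={0}

Text stream:
pos 0 'e': at 1
pos 1 'b': at 2
pos 2 'c': at 3
pos 3 'c': at 4
pos 4 'b': at 5  ** P0@[0:4]
pos 5 'e': at 1 (fail-walked)
pos 6 'd': at 0 (fail-walked)
pos 7 'e': at 1
pos 8 'b': at 2
pos 9 'c': at 3
pos 10 'c': at 4
pos 11 'b': at 5  ** P0@[7:11]
pos 12 'a': at 0 (fail-walked)
pos 13 'e': at 1
pos 14 'b': at 2
pos 15 'c': at 3
pos 16 'c': at 4
pos 17 'b': at 5  ** P0@[13:17]
pos 18 'e': at 1 (fail-walked)
pos 19 'e': at 6
pos 20 'b': at 7
pos 21 'b': at 8  ** P1@[18:21]
pos 22 'a': at 0 (fail-walked)
pos 23 'd': at 0
pos 24 'b': at 0
pos 25 'e': at 1
pos 26 'a': at 0 (fail-walked)
pos 27 'e': at 1
pos 28 'b': at 2
pos 29 'a': at 0 (fail-walked)
pos 30 'e': at 1
pos 31 'd': at 0 (fail-walked)
pos 32 'e': at 1
pos 33 'e': at 6
pos 34 'b': at 7
pos 35 'b': at 8  ** P1@[32:35]
pos 36 'e': at 1 (fail-walked)
pos 37 'e': at 6
pos 38 'b': at 7
pos 39 'b': at 8  ** P1@[36:39]
pos 40 'd': at 0 (fail-walked)
pos 41 'a': at 0
pos 42 'a': at 0
pos 43 'b': at 0
pos 44 'd': at 0
pos 45 'b': at 0
pos 46 'd': at 0

Matches: [[4,0],[11,0],[17,0],[21,1],[35,1],[39,1]]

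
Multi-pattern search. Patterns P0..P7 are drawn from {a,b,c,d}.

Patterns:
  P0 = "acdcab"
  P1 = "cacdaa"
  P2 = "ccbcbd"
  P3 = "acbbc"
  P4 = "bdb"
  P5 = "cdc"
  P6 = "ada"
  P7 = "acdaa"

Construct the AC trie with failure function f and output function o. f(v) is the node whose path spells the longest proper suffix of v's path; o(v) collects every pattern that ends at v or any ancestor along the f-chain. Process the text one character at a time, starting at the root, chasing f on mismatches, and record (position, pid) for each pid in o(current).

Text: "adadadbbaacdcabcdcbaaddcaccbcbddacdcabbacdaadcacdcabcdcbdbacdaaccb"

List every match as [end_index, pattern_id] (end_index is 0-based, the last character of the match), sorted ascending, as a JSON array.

Build:
Trie nodes:
  0='ε' goto a→1 b→21 c→7
  1='a' goto c→2 d→26
  2='ac' goto b→18 d→3
  3='acd' goto a→28 c→4
  4='acdc' goto a→5
  5='acdca' goto b→6
  6='acdcab' goto ·  [P0 ends]
  7='c' goto a→8 c→13 d→24
  8='ca' goto c→9
  9='cac' goto d→10
  10='cacd' goto a→11
  11='cacda' goto a→12
  12='cacdaa' goto ·  [P1 ends]
  13='cc' goto b→14
  14='ccb' goto c→15
  15='ccbc' goto b→16
  16='ccbcb' goto d→17
  17='ccbcbd' goto ·  [P2 ends]
  18='acb' goto b→19
  19='acbb' goto c→20
  20='acbbc' goto ·  [P3 ends]
  21='b' goto d→22
  22='bd' goto b→23
  23='bdb' goto ·  [P4 ends]
  24='cd' goto c→25
  25='cdc' goto ·  [P5 ends]
  26='ad' goto a→27
  27='ada' goto ·  [P6 ends]
  28='acda' goto a→29
  29='acdaa' goto ·  [P7 ends]

Failure links (BFS by depth):
  fail(1) 'a': from fail(0)=0 chase 'a': 0 ⇒ 0;  out=∅∪out(0)=∅
  fail(7) 'c': from fail(0)=0 chase 'c': 0 ⇒ 0;  out=∅∪out(0)=∅
  fail(21) 'b': from fail(0)=0 chase 'b': 0 ⇒ 0;  out=∅∪out(0)=∅
  fail(2) 'ac': from fail(1)=0 chase 'c': 0 ⇒ 7;  out=∅∪out(7)=∅
  fail(8) 'ca': from fail(7)=0 chase 'a': 0 ⇒ 1;  out=∅∪out(1)=∅
  fail(13) 'cc': from fail(7)=0 chase 'c': 0 ⇒ 7;  out=∅∪out(7)=∅
  fail(22) 'bd': from fail(21)=0 chase 'd': 0 ⇒ 0;  out=∅∪out(0)=∅
  fail(24) 'cd': from fail(7)=0 chase 'd': 0 ⇒ 0;  out=∅∪out(0)=∅
  fail(26) 'ad': from fail(1)=0 chase 'd': 0 ⇒ 0;  out=∅∪out(0)=∅
  fail(3) 'acd': from fail(2)=7 chase 'd': 7 ⇒ 24;  out=∅∪out(24)=∅
  fail(9) 'cac': from fail(8)=1 chase 'c': 1 ⇒ 2;  out=∅∪out(2)=∅
  fail(14) 'ccb': from fail(13)=7 chase 'b': 7→0 ⇒ 21;  out=∅∪out(21)=∅
  fail(18) 'acb': from fail(2)=7 chase 'b': 7→0 ⇒ 21;  out=∅∪out(21)=∅
  fail(23) 'bdb': from fail(22)=0 chase 'b': 0 ⇒ 21;  out={4}∪out(21)={4}
  fail(25) 'cdc': from fail(24)=0 chase 'c': 0 ⇒ 7;  out={5}∪out(7)={5}
  fail(27) 'ada': from fail(26)=0 chase 'a': 0 ⇒ 1;  out={6}∪out(1)={6}
  fail(4) 'acdc': from fail(3)=24 chase 'c': 24 ⇒ 25;  out=∅∪out(25)={5}
  fail(10) 'cacd': from fail(9)=2 chase 'd': 2 ⇒ 3;  out=∅∪out(3)=∅
  fail(15) 'ccbc': from fail(14)=21 chase 'c': 21→0 ⇒ 7;  out=∅∪out(7)=∅
  fail(19) 'acbb': from fail(18)=21 chase 'b': 21→0 ⇒ 21;  out=∅∪out(21)=∅
  fail(28) 'acda': from fail(3)=24 chase 'a': 24→0 ⇒ 1;  out=∅∪out(1)=∅
  fail(5) 'acdca': from fail(4)=25 chase 'a': 25→7 ⇒ 8;  out=∅∪out(8)=∅
  fail(11) 'cacda': from fail(10)=3 chase 'a': 3 ⇒ 28;  out=∅∪out(28)=∅
  fail(16) 'ccbcb': from fail(15)=7 chase 'b': 7→0 ⇒ 21;  out=∅∪out(21)=∅
  fail(20) 'acbbc': from fail(19)=21 chase 'c': 21→0 ⇒ 7;  out={3}∪out(7)={3}
  fail(29) 'acdaa': from fail(28)=1 chase 'a': 1→0 ⇒ 1;  out={7}∪out(1)={7}
  fail(6) 'acdcab': from fail(5)=8 chase 'b': 8→1→0 ⇒ 21;  out={0}∪out(21)={0}
  fail(12) 'cacdaa': from fail(11)=28 chase 'a': 28 ⇒ 29;  out={1}∪out(29)={1,7}
  fail(17) 'ccbcbd': from fail(16)=21 chase 'd': 21 ⇒ 22;  out={2}∪out(22)={2}

Scan:
[0] read 'a'  n0⇒n1
[1] read 'd'  n1⇒n26
[2] read 'a'  n26⇒n27  ** P6@[0:2]
[3] read 'd'  n27⇒n26 (fail-walked)
[4] read 'a'  n26⇒n27  ** P6@[2:4]
[5] read 'd'  n27⇒n26 (fail-walked)
[6] read 'b'  n26⇒n21 (fail-walked)
[7] read 'b'  n21⇒n21 (fail-walked)
[8] read 'a'  n21⇒n1 (fail-walked)
[9] read 'a'  n1⇒n1 (fail-walked)
[10] read 'c'  n1⇒n2
[11] read 'd'  n2⇒n3
[12] read 'c'  n3⇒n4  ** P5@[10:12]
[13] read 'a'  n4⇒n5
[14] read 'b'  n5⇒n6  ** P0@[9:14]
[15] read 'c'  n6⇒n7 (fail-walked)
[16] read 'd'  n7⇒n24
[17] read 'c'  n24⇒n25  ** P5@[15:17]
[18] read 'b'  n25⇒n21 (fail-walked)
[19] read 'a'  n21⇒n1 (fail-walked)
[20] read 'a'  n1⇒n1 (fail-walked)
[21] read 'd'  n1⇒n26
[22] read 'd'  n26⇒n0 (fail-walked)
[23] read 'c'  n0⇒n7
[24] read 'a'  n7⇒n8
[25] read 'c'  n8⇒n9
[26] read 'c'  n9⇒n13 (fail-walked)
[27] read 'b'  n13⇒n14
[28] read 'c'  n14⇒n15
[29] read 'b'  n15⇒n16
[30] read 'd'  n16⇒n17  ** P2@[25:30]
[31] read 'd'  n17⇒n0 (fail-walked)
[32] read 'a'  n0⇒n1
[33] read 'c'  n1⇒n2
[34] read 'd'  n2⇒n3
[35] read 'c'  n3⇒n4  ** P5@[33:35]
[36] read 'a'  n4⇒n5
[37] read 'b'  n5⇒n6  ** P0@[32:37]
[38] read 'b'  n6⇒n21 (fail-walked)
[39] read 'a'  n21⇒n1 (fail-walked)
[40] read 'c'  n1⇒n2
[41] read 'd'  n2⇒n3
[42] read 'a'  n3⇒n28
[43] read 'a'  n28⇒n29  ** P7@[39:43]
[44] read 'd'  n29⇒n26 (fail-walked)
[45] read 'c'  n26⇒n7 (fail-walked)
[46] read 'a'  n7⇒n8
[47] read 'c'  n8⇒n9
[48] read 'd'  n9⇒n10
[49] read 'c'  n10⇒n4 (fail-walked)  ** P5@[47:49]
[50] read 'a'  n4⇒n5
[51] read 'b'  n5⇒n6  ** P0@[46:51]
[52] read 'c'  n6⇒n7 (fail-walked)
[53] read 'd'  n7⇒n24
[54] read 'c'  n24⇒n25  ** P5@[52:54]
[55] read 'b'  n25⇒n21 (fail-walked)
[56] read 'd'  n21⇒n22
[57] read 'b'  n22⇒n23  ** P4@[55:57]
[58] read 'a'  n23⇒n1 (fail-walked)
[59] read 'c'  n1⇒n2
[60] read 'd'  n2⇒n3
[61] read 'a'  n3⇒n28
[62] read 'a'  n28⇒n29  ** P7@[58:62]
[63] read 'c'  n29⇒n2 (fail-walked)
[64] read 'c'  n2⇒n13 (fail-walked)
[65] read 'b'  n13⇒n14

Matches: [[2,6],[4,6],[12,5],[14,0],[17,5],[30,2],[35,5],[37,0],[43,7],[49,5],[51,0],[54,5],[57,4],[62,7]]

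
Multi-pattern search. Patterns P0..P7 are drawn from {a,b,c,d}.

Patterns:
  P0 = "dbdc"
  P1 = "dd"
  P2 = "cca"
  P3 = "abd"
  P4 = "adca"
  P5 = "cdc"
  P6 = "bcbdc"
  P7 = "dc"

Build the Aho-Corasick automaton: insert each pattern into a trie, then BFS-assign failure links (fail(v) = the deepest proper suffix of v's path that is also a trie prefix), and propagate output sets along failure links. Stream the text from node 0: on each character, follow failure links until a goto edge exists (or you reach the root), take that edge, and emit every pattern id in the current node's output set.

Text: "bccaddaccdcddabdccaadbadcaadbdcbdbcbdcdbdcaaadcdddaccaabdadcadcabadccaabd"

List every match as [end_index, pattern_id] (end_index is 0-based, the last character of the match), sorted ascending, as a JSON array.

Build:
Trie nodes:
  n0 'ε': a→9 b→17 c→6 d→1
  n1 'd': b→2 c→22 d→5
  n2 'db': d→3
  n3 'dbd': c→4
  n4 'dbdc': ·  [P0 ends]
  n5 'dd': ·  [P1 ends]
  n6 'c': c→7 d→15
  n7 'cc': a→8
  n8 'cca': ·  [P2 ends]
  n9 'a': b→10 d→12
  n10 'ab': d→11
  n11 'abd': ·  [P3 ends]
  n12 'ad': c→13
  n13 'adc': a→14
  n14 'adca': ·  [P4 ends]
  n15 'cd': c→16
  n16 'cdc': ·  [P5 ends]
  n17 'b': c→18
  n18 'bc': b→19
  n19 'bcb': d→20
  n20 'bcbd': c→21
  n21 'bcbdc': ·  [P6 ends]
  n22 'dc': ·  [P7 ends]

BFS fail/out derivation:
  n1('d'): parent n0 fail=0; on 'd' 0 → fail=0;  out ∅∪∅=∅
  n6('c'): parent n0 fail=0; on 'c' 0 → fail=0;  out ∅∪∅=∅
  n9('a'): parent n0 fail=0; on 'a' 0 → fail=0;  out ∅∪∅=∅
  n17('b'): parent n0 fail=0; on 'b' 0 → fail=0;  out ∅∪∅=∅
  n2('db'): parent n1 fail=0; on 'b' 0 → fail=17;  out ∅∪∅=∅
  n5('dd'): parent n1 fail=0; on 'd' 0 → fail=1;  out {1}∪∅={1}
  n7('cc'): parent n6 fail=0; on 'c' 0 → fail=6;  out ∅∪∅=∅
  n10('ab'): parent n9 fail=0; on 'b' 0 → fail=17;  out ∅∪∅=∅
  n12('ad'): parent n9 fail=0; on 'd' 0 → fail=1;  out ∅∪∅=∅
  n15('cd'): parent n6 fail=0; on 'd' 0 → fail=1;  out ∅∪∅=∅
  n18('bc'): parent n17 fail=0; on 'c' 0 → fail=6;  out ∅∪∅=∅
  n22('dc'): parent n1 fail=0; on 'c' 0 → fail=6;  out {7}∪∅={7}
  n3('dbd'): parent n2 fail=17; on 'd' 17→0 → fail=1;  out ∅∪∅=∅
  n8('cca'): parent n7 fail=6; on 'a' 6→0 → fail=9;  out {2}∪∅={2}
  n11('abd'): parent n10 fail=17; on 'd' 17→0 → fail=1;  out {3}∪∅={3}
  n13('adc'): parent n12 fail=1; on 'c' 1 → fail=22;  out ∅∪{7}={7}
  n16('cdc'): parent n15 fail=1; on 'c' 1 → fail=22;  out {5}∪{7}={5,7}
  n19('bcb'): parent n18 fail=6; on 'b' 6→0 → fail=17;  out ∅∪∅=∅
  n4('dbdc'): parent n3 fail=1; on 'c' 1 → fail=22;  out {0}∪{7}={0,7}
  n14('adca'): parent n13 fail=22; on 'a' 22→6→0 → fail=9;  out {4}∪∅={4}
  n20('bcbd'): parent n19 fail=17; on 'd' 17→0 → fail=1;  out ∅∪∅=∅
  n21('bcbdc'): parent n20 fail=1; on 'c' 1 → fail=22;  out {6}∪{7}={6,7}

Run:
i=0 'b': node 0→17
i=1 'c': node 17→18
i=2 'c': node 18→7 (via fail)
i=3 'a': node 7→8  → match P2@[1:3]
i=4 'd': node 8→12 (via fail)
i=5 'd': node 12→5 (via fail)  → match P1@[4:5]
i=6 'a': node 5→9 (via fail)
i=7 'c': node 9→6 (via fail)
i=8 'c': node 6→7
i=9 'd': node 7→15 (via fail)
i=10 'c': node 15→16  → match P5@[8:10],P7@[9:10]
i=11 'd': node 16→15 (via fail)
i=12 'd': node 15→5 (via fail)  → match P1@[11:12]
i=13 'a': node 5→9 (via fail)
i=14 'b': node 9→10
i=15 'd': node 10→11  → match P3@[13:15]
i=16 'c': node 11→22 (via fail)  → match P7@[15:16]
i=17 'c': node 22→7 (via fail)
i=18 'a': node 7→8  → match P2@[16:18]
i=19 'a': node 8→9 (via fail)
i=20 'd': node 9→12
i=21 'b': node 12→2 (via fail)
i=22 'a': node 2→9 (via fail)
i=23 'd': node 9→12
i=24 'c': node 12→13  → match P7@[23:24]
i=25 'a': node 13→14  → match P4@[22:25]
i=26 'a': node 14→9 (via fail)
i=27 'd': node 9→12
i=28 'b': node 12→2 (via fail)
i=29 'd': node 2→3
i=30 'c': node 3→4  → match P0@[27:30],P7@[29:30]
i=31 'b': node 4→17 (via fail)
i=32 'd': node 17→1 (via fail)
i=33 'b': node 1→2
i=34 'c': node 2→18 (via fail)
i=35 'b': node 18→19
i=36 'd': node 19→20
i=37 'c': node 20→21  → match P6@[33:37],P7@[36:37]
i=38 'd': node 21→15 (via fail)
i=39 'b': node 15→2 (via fail)
i=40 'd': node 2→3
i=41 'c': node 3→4  → match P0@[38:41],P7@[40:41]
i=42 'a': node 4→9 (via fail)
i=43 'a': node 9→9 (via fail)
i=44 'a': node 9→9 (via fail)
i=45 'd': node 9→12
i=46 'c': node 12→13  → match P7@[45:46]
i=47 'd': node 13→15 (via fail)
i=48 'd': node 15→5 (via fail)  → match P1@[47:48]
i=49 'd': node 5→5 (via fail)  → match P1@[48:49]
i=50 'a': node 5→9 (via fail)
i=51 'c': node 9→6 (via fail)
i=52 'c': node 6→7
i=53 'a': node 7→8  → match P2@[51:53]
i=54 'a': node 8→9 (via fail)
i=55 'b': node 9→10
i=56 'd': node 10→11  → match P3@[54:56]
i=57 'a': node 11→9 (via fail)
i=58 'd': node 9→12
i=59 'c': node 12→13  → match P7@[58:59]
i=60 'a': node 13→14  → match P4@[57:60]
i=61 'd': node 14→12 (via fail)
i=62 'c': node 12→13  → match P7@[61:62]
i=63 'a': node 13→14  → match P4@[60:63]
i=64 'b': node 14→10 (via fail)
i=65 'a': node 10→9 (via fail)
i=66 'd': node 9→12
i=67 'c': node 12→13  → match P7@[66:67]
i=68 'c': node 13→7 (via fail)
i=69 'a': node 7→8  → match P2@[67:69]
i=70 'a': node 8→9 (via fail)
i=71 'b': node 9→10
i=72 'd': node 10→11  → match P3@[70:72]

Matches: [[3,2],[5,1],[10,5],[10,7],[12,1],[15,3],[16,7],[18,2],[24,7],[25,4],[30,0],[30,7],[37,6],[37,7],[41,0],[41,7],[46,7],[48,1],[49,1],[53,2],[56,3],[59,7],[60,4],[62,7],[63,4],[67,7],[69,2],[72,3]]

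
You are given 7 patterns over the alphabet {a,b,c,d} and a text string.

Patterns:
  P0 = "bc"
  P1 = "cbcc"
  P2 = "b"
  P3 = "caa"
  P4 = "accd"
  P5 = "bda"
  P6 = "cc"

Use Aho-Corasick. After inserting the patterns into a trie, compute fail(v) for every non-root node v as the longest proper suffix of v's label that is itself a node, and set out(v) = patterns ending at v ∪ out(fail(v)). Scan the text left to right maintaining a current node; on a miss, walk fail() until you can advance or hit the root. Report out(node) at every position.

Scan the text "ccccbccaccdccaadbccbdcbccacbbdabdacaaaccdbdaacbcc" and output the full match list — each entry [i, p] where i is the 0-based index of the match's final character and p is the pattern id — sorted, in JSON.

Construct AC machine:
Trie (insert patterns):
  0='ε' goto a→9 b→1 c→3
  1='b' goto c→2 d→13  ←P2
  2='bc' goto ·  ←P0
  3='c' goto a→7 b→4 c→15
  4='cb' goto c→5
  5='cbc' goto c→6
  6='cbcc' goto ·  ←P1
  7='ca' goto a→8
  8='caa' goto ·  ←P3
  9='a' goto c→10
  10='ac' goto c→11
  11='acc' goto d→12
  12='accd' goto ·  ←P4
  13='bd' goto a→14
  14='bda' goto ·  ←P5
  15='cc' goto ·  ←P6

Failure links (BFS by depth):
  n1('b'): parent n0 fail=0; on 'b' 0 → fail=0;  out {2}∪∅={2}
  n3('c'): parent n0 fail=0; on 'c' 0 → fail=0;  out ∅∪∅=∅
  n9('a'): parent n0 fail=0; on 'a' 0 → fail=0;  out ∅∪∅=∅
  n2('bc'): parent n1 fail=0; on 'c' 0 → fail=3;  out {0}∪∅={0}
  n4('cb'): parent n3 fail=0; on 'b' 0 → fail=1;  out ∅∪{2}={2}
  n7('ca'): parent n3 fail=0; on 'a' 0 → fail=9;  out ∅∪∅=∅
  n10('ac'): parent n9 fail=0; on 'c' 0 → fail=3;  out ∅∪∅=∅
  n13('bd'): parent n1 fail=0; on 'd' 0 → fail=0;  out ∅∪∅=∅
  n15('cc'): parent n3 fail=0; on 'c' 0 → fail=3;  out {6}∪∅={6}
  n5('cbc'): parent n4 fail=1; on 'c' 1 → fail=2;  out ∅∪{0}={0}
  n8('caa'): parent n7 fail=9; on 'a' 9→0 → fail=9;  out {3}∪∅={3}
  n11('acc'): parent n10 fail=3; on 'c' 3 → fail=15;  out ∅∪{6}={6}
  n14('bda'): parent n13 fail=0; on 'a' 0 → fail=9;  out {5}∪∅={5}
  n6('cbcc'): parent n5 fail=2; on 'c' 2→3 → fail=15;  out {1}∪{6}={1,6}
  n12('accd'): parent n11 fail=15; on 'd' 15→3→0 → fail=0;  out {4}∪∅={4}

Text stream:
i=0 'c': node 0→3
i=1 'c': node 3→15  emit P6@[0:1]
i=2 'c': node 15→15 ·f  emit P6@[1:2]
i=3 'c': node 15→15 ·f  emit P6@[2:3]
i=4 'b': node 15→4 ·f  emit P2@[4:4]
i=5 'c': node 4→5  emit P0@[4:5]
i=6 'c': node 5→6  emit P1@[3:6],P6@[5:6]
i=7 'a': node 6→7 ·f
i=8 'c': node 7→10 ·f
i=9 'c': node 10→11  emit P6@[8:9]
i=10 'd': node 11→12  emit P4@[7:10]
i=11 'c': node 12→3 ·f
i=12 'c': node 3→15  emit P6@[11:12]
i=13 'a': node 15→7 ·f
i=14 'a': node 7→8  emit P3@[12:14]
i=15 'd': node 8→0 ·f
i=16 'b': node 0→1  emit P2@[16:16]
i=17 'c': node 1→2  emit P0@[16:17]
i=18 'c': node 2→15 ·f  emit P6@[17:18]
i=19 'b': node 15→4 ·f  emit P2@[19:19]
i=20 'd': node 4→13 ·f
i=21 'c': node 13→3 ·f
i=22 'b': node 3→4  emit P2@[22:22]
i=23 'c': node 4→5  emit P0@[22:23]
i=24 'c': node 5→6  emit P1@[21:24],P6@[23:24]
i=25 'a': node 6→7 ·f
i=26 'c': node 7→10 ·f
i=27 'b': node 10→4 ·f  emit P2@[27:27]
i=28 'b': node 4→1 ·f  emit P2@[28:28]
i=29 'd': node 1→13
i=30 'a': node 13→14  emit P5@[28:30]
i=31 'b': node 14→1 ·f  emit P2@[31:31]
i=32 'd': node 1→13
i=33 'a': node 13→14  emit P5@[31:33]
i=34 'c': node 14→10 ·f
i=35 'a': node 10→7 ·f
i=36 'a': node 7→8  emit P3@[34:36]
i=37 'a': node 8→9 ·f
i=38 'c': node 9→10
i=39 'c': node 10→11  emit P6@[38:39]
i=40 'd': node 11→12  emit P4@[37:40]
i=41 'b': node 12→1 ·f  emit P2@[41:41]
i=42 'd': node 1→13
i=43 'a': node 13→14  emit P5@[41:43]
i=44 'a': node 14→9 ·f
i=45 'c': node 9→10
i=46 'b': node 10→4 ·f  emit P2@[46:46]
i=47 'c': node 4→5  emit P0@[46:47]
i=48 'c': node 5→6  emit P1@[45:48],P6@[47:48]

All matches (sorted): [[1,6],[2,6],[3,6],[4,2],[5,0],[6,1],[6,6],[9,6],[10,4],[12,6],[14,3],[16,2],[17,0],[18,6],[19,2],[22,2],[23,0],[24,1],[24,6],[27,2],[28,2],[30,5],[31,2],[33,5],[36,3],[39,6],[40,4],[41,2],[43,5],[46,2],[47,0],[48,1],[48,6]]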